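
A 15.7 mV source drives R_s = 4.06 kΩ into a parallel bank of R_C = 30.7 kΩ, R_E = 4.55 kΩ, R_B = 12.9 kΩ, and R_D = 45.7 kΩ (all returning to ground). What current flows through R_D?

I ≈ 0.141 µA

Equivalent of the parallel group: R_p = 2.843 kΩ.
V_A by voltage divider: V_A = 15.7 × 2.843/(4.06 + 2.843) = 6.466 mV.
I(R_D) = V_A / R_D = 6.466/45.7 = 0.1415 µA.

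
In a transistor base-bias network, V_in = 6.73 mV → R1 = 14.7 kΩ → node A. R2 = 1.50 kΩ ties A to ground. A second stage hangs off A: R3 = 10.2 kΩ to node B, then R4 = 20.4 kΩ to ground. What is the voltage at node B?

Looking into the second stage from A: R3 + R4 = 30.60 kΩ appears in parallel with R2.
R2 ‖ (R3+R4) = 1.430 kΩ.
So V_A = 6.73 × 0.08865 = 0.5966 mV.
Then the unloaded second divider: V_B = V_A × R4/(R3+R4) = 0.5966 × 0.6667 = 0.3977 mV.

V_B ≈ 0.398 mV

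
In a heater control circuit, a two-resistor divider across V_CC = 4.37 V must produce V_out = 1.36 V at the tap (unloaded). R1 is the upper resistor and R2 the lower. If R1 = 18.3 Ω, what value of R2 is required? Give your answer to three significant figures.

V_out/V_CC = R2/(R1+R2) = 0.3112.
R2 = R1 · 0.3112/(1 − 0.3112) = 8.268 Ω.

R2 ≈ 8.27 Ω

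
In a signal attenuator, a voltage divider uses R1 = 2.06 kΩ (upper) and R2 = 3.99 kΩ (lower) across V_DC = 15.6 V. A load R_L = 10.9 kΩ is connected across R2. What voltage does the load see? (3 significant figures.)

First combine the lower leg with the load: R2 ‖ R_L = 2.921 kΩ.
Voltage divider with the loaded lower leg: V_out = 15.6 × 2.921/(2.06 + 2.921) = 15.6 × 0.5864 = 9.148 V.
(Unloaded it would be 10.3 V; the load pulls it down.)

V_out ≈ 9.15 V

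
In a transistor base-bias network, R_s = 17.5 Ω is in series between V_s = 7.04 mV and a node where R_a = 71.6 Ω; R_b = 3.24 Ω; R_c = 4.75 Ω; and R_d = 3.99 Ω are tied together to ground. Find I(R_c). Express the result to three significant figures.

I ≈ 0.101 mA

Parallel bank: R_p = 1/(1/71.6 + 1/3.24 + 1/4.75 + 1/3.99) = 1.276 Ω.
V_A = 7.04 × 1.276/18.78 = 0.4784 mV.
I(R_c) = V_A / R_c = 0.4784/4.75 = 0.1007 mA.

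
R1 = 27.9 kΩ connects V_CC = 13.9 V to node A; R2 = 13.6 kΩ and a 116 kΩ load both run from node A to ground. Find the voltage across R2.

V_out ≈ 4.22 V

R2 ‖ R_L = (13.6 × 116)/(13.6 + 116) = 12.17 kΩ.
Now apply the divider: V_out = 13.9 × 0.3038 = 4.222 V.
(Unloaded it would be 4.56 V; the load pulls it down.)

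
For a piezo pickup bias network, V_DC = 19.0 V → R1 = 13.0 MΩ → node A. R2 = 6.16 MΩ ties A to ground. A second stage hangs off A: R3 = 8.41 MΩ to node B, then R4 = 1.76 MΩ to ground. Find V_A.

V_A ≈ 4.33 V

Node A sees R2 in parallel with the series input of stage 2, R3 + R4 = 10.17 MΩ.
Effective lower resistance at A: R2 ‖ 10.17 = 3.836 MΩ.
So V_A = 19.0 × 0.2279 = 4.329 V.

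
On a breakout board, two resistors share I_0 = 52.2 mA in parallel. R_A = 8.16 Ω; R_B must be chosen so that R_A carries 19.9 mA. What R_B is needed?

The fraction through R_A equals R_B/(R_A+R_B).
19.9/52.2 = R_B/(R_A + R_B) → R_B = R_A · (0.3812)/(1 − 0.3812) = 8.16 × 0.6161 = 5.027 Ω.

R_B ≈ 5.03 Ω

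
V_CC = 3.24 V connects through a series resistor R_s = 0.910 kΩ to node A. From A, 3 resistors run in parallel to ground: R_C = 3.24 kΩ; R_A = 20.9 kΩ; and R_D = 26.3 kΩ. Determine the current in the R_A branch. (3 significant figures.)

Equivalent of the parallel group: R_p = 2.535 kΩ.
V_A = 3.24 × 2.535/3.445 = 2.384 V.
I(R_A) = V_A / R_A = 2.384/20.9 = 0.1141 mA.
(Equivalently: I_total = 0.9406 mA, then current-divider fraction G_k/ΣG = 0.1213.)

I ≈ 0.114 mA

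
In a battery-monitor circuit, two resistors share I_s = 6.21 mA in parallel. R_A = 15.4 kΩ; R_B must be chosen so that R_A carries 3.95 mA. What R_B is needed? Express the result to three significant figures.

Two-branch current divider: I_A = I_s · R_B/(R_A + R_B).
3.95/6.21 = R_B/(R_A + R_B) → R_B = R_A · (0.6361)/(1 − 0.6361) = 15.4 × 1.748 = 26.92 kΩ.

R_B ≈ 26.9 kΩ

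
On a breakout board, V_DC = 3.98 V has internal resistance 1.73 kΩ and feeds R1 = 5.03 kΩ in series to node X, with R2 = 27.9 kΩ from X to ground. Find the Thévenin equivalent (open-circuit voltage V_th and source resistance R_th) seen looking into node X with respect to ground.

R1' = 1.73 + 5.03 = 6.760 kΩ (source resistance + R1).
Open-circuit (no load on X): V_th = V_DC · R2/(R1' + R2) = 3.98 × 27.9/(6.760 + 27.9) = 3.204 V.
Zeroing V_DC shorts the top of R1' to ground, so R_th = R1' ‖ R2 = 5.442 kΩ.

V_th ≈ 3.20 V, R_th ≈ 5.44 kΩ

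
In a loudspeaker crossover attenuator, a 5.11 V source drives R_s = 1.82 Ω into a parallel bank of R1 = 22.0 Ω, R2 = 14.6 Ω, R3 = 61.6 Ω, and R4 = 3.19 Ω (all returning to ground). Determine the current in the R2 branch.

Combine the parallel branches: R_p = (1/22.0 + 1/14.6 + 1/61.6 + 1/3.19)⁻¹ = 2.254 Ω.
V_A = 5.11 × 2.254/4.074 = 2.827 V.
Branch current I = V_A/R2 = 2.827/14.6 = 0.1936 A.

I ≈ 0.194 A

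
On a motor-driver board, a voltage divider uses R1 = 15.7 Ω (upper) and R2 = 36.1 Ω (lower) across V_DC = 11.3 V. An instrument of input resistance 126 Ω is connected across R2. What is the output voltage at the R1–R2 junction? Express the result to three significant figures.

V_out ≈ 7.25 V

First combine the lower leg with the load: R2 ‖ R_L = 28.06 Ω.
Voltage divider with the loaded lower leg: V_out = 11.3 × 28.06/(15.7 + 28.06) = 11.3 × 0.6412 = 7.246 V.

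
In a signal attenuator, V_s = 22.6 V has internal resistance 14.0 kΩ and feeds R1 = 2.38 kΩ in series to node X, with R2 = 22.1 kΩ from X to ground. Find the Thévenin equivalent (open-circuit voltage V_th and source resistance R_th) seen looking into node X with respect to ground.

V_th ≈ 13.0 V, R_th ≈ 9.41 kΩ

R1' = 14.0 + 2.38 = 16.38 kΩ (source resistance + R1).
Open-circuit (no load on X): V_th = V_s · R2/(R1' + R2) = 22.6 × 22.1/(16.38 + 22.1) = 12.98 V.
With V_s suppressed (replaced by a short), R_th = R1' ‖ R2 = (16.38 × 22.1)/(16.38 + 22.1) = 9.407 kΩ.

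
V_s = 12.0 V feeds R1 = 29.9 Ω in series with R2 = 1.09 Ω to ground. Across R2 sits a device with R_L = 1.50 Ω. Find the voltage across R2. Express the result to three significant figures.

V_out ≈ 0.248 V

First combine the lower leg with the load: R2 ‖ R_L = 0.6313 Ω.
Then V_out = V_s · R2'/(R1 + R2') = 12.0 × 0.6313/30.53 = 0.2481 V.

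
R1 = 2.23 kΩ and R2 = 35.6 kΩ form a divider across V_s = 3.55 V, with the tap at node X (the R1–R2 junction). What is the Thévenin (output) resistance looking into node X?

Zeroing V_s shorts the top of R1 to ground, so R_th = R1 ‖ R2 = 2.099 kΩ.

R_th ≈ 2.10 kΩ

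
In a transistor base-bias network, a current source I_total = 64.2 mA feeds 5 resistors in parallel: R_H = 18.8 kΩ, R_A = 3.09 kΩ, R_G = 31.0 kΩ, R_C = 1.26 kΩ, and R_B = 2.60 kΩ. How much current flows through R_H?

I ≈ 2.15 mA

ΣG = 1/18.8 + 1/3.09 + 1/31.0 + 1/1.26 + 1/2.60 = 1.587.
Current divider: I(R_H) = I_total · G_k/ΣG = 64.2 × (0.05319/1.587) = 64.2 × 0.03351 = 2.151 mA.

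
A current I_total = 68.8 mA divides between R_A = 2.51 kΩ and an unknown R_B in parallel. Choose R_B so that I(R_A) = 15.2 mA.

R_B ≈ 0.712 kΩ

Two-branch current divider: I_A = I_total · R_B/(R_A + R_B).
With f = 0.2209, R_B = R_A · f/(1−f) = 2.51 × 0.2836 = 0.7118 kΩ.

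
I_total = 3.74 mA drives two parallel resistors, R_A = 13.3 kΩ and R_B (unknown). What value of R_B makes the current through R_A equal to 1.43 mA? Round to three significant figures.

R_B ≈ 8.23 kΩ

Two-branch current divider: I_A = I_total · R_B/(R_A + R_B).
1.43/3.74 = R_B/(R_A + R_B) → R_B = R_A · (0.3824)/(1 − 0.3824) = 13.3 × 0.6190 = 8.233 kΩ.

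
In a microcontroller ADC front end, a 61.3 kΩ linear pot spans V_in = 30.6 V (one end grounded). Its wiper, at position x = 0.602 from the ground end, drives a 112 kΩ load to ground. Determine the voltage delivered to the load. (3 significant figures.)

V_out ≈ 16.3 V

Lower segment x·R_p = 36.90 kΩ; upper segment (1−x)·R_p = 24.40 kΩ.
R_L loads the lower segment: effective lower R = 27.76 kΩ.
V_out = 30.6 × 27.76/(24.40 + 27.76) = 16.29 V.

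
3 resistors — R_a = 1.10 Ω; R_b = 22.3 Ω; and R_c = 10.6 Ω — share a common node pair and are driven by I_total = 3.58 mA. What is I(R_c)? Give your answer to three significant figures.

I ≈ 0.322 mA

ΣG = 1/1.10 + 1/22.3 + 1/10.6 = 1.048.
R_c takes the fraction G_k/ΣG = 0.09434/1.048 = 0.09000, so I = 3.58 × 0.09000 = 0.3222 mA.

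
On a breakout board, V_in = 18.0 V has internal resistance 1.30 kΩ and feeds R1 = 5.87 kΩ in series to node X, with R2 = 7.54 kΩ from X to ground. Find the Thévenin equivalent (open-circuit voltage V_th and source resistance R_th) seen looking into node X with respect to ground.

R1' = 1.30 + 5.87 = 7.170 kΩ (source resistance + R1).
With X open, the divider is unloaded: V_th = 18.0 × 7.54/14.71 = 9.226 V.
Zeroing V_in shorts the top of R1' to ground, so R_th = R1' ‖ R2 = 3.675 kΩ.

V_th ≈ 9.23 V, R_th ≈ 3.68 kΩ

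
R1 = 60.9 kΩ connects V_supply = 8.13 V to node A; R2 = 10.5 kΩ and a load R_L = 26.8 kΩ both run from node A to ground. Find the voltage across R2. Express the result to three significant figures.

R2 ‖ R_L = (10.5 × 26.8)/(10.5 + 26.8) = 7.544 kΩ.
Then V_out = V_supply · R2'/(R1 + R2') = 8.13 × 7.544/68.44 = 0.8961 V.

V_out ≈ 0.896 V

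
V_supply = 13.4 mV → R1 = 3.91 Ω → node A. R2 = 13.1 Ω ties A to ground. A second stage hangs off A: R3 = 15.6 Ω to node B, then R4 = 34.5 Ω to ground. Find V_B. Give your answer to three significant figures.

Node A sees R2 in parallel with the series input of stage 2, R3 + R4 = 50.10 Ω.
Effective lower resistance at A: R2 ‖ 50.10 = 10.38 Ω.
V_A = 13.4 × 10.38/(3.91 + 10.38) = 9.735 mV.
Stage 2 is unloaded, so V_B = V_A · R4/(R3+R4) = 9.735 × 34.5/50.10 = 6.704 mV.

V_B ≈ 6.70 mV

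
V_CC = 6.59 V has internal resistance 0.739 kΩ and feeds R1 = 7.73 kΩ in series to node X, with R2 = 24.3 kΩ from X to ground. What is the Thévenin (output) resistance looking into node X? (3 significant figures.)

R1' = 0.739 + 7.73 = 8.469 kΩ (source resistance + R1).
With V_CC suppressed (replaced by a short), R_th = R1' ‖ R2 = (8.469 × 24.3)/(8.469 + 24.3) = 6.280 kΩ.

R_th ≈ 6.28 kΩ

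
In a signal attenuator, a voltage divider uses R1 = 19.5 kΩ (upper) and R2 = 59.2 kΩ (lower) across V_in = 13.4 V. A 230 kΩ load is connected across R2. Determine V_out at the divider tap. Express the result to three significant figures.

R2 ‖ R_L = (59.2 × 230)/(59.2 + 230) = 47.08 kΩ.
Then V_out = V_in · R2'/(R1 + R2') = 13.4 × 47.08/66.58 = 9.475 V.
(Unloaded it would be 10.1 V; the load pulls it down.)

V_out ≈ 9.48 V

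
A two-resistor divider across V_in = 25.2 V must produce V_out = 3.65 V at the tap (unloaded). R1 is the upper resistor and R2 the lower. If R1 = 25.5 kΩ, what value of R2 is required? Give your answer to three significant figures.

R2 ≈ 4.32 kΩ

The divider ratio is R2/(R1+R2) = 3.65/25.2 = 0.1448.
Rearranging, R2 = R1·k/(1−k) = 25.5 × 0.1694 = 4.319 kΩ.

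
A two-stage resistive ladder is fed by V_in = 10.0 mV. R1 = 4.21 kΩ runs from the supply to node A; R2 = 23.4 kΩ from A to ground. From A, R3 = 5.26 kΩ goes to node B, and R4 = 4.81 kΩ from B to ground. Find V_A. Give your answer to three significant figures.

V_A ≈ 6.26 mV

The second stage (R3 + R4 = 10.07 kΩ) loads node A in parallel with R2.
R2 ‖ (R3+R4) = 7.040 kΩ.
So V_A = 10.0 × 0.6258 = 6.258 mV.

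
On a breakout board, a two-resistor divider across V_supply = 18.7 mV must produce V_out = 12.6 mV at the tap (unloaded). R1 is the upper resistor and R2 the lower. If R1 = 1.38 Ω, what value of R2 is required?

R2 ≈ 2.85 Ω

Required fraction k = V_out/V_supply = 0.6738.
R2 = R1 · 0.6738/(1 − 0.6738) = 2.850 Ω.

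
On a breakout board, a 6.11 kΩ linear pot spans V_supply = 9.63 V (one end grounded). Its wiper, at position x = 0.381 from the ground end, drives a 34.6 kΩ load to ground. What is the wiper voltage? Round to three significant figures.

V_out ≈ 3.52 V

Lower segment x·R_p = 2.328 kΩ; upper segment (1−x)·R_p = 3.782 kΩ.
(x·R_p) ‖ R_L = 2.181 kΩ.
V_out = 9.63 × 2.181/(3.782 + 2.181) = 3.522 V.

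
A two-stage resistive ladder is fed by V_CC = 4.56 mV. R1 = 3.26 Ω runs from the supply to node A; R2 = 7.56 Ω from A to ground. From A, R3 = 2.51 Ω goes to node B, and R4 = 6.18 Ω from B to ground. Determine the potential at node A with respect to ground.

The second stage (R3 + R4 = 8.690 Ω) loads node A in parallel with R2.
R2 ‖ (R3+R4) = 4.043 Ω.
So V_A = 4.56 × 0.5536 = 2.524 mV.

V_A ≈ 2.52 mV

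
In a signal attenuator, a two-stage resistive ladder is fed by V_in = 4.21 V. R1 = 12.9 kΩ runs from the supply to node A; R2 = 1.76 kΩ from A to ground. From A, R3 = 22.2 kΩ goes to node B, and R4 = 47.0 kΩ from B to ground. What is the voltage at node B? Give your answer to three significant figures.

V_B ≈ 0.336 V

The second stage (R3 + R4 = 69.20 kΩ) loads node A in parallel with R2.
Effective lower resistance at A: R2 ‖ 69.20 = 1.716 kΩ.
V_A = 4.21 × 1.716/(12.9 + 1.716) = 0.4944 V.
V_B = V_A × 0.6792 = 0.3358 V.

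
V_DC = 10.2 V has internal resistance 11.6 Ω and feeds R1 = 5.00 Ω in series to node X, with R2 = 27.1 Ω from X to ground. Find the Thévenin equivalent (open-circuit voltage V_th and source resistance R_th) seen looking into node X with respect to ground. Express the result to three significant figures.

R1' = 11.6 + 5.00 = 16.60 Ω (source resistance + R1).
V_th is the unloaded tap voltage: V_DC · R2/(R1'+R2) = 10.2 × 0.6201 = 6.325 V.
Zeroing V_DC shorts the top of R1' to ground, so R_th = R1' ‖ R2 = 10.29 Ω.

V_th ≈ 6.33 V, R_th ≈ 10.3 Ω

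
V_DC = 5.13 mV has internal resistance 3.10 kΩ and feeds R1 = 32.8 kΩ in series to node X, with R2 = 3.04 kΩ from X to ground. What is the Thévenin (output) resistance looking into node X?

R1' = 3.10 + 32.8 = 35.90 kΩ (source resistance + R1).
Zeroing V_DC shorts the top of R1' to ground, so R_th = R1' ‖ R2 = 2.803 kΩ.

R_th ≈ 2.80 kΩ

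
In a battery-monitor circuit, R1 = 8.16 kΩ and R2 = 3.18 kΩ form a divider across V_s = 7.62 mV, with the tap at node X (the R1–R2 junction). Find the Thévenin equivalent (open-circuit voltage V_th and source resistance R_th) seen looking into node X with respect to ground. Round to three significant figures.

V_th ≈ 2.14 mV, R_th ≈ 2.29 kΩ

With X open, the divider is unloaded: V_th = 7.62 × 3.18/11.34 = 2.137 mV.
With V_s suppressed (replaced by a short), R_th = R1 ‖ R2 = (8.160 × 3.18)/(8.160 + 3.18) = 2.288 kΩ.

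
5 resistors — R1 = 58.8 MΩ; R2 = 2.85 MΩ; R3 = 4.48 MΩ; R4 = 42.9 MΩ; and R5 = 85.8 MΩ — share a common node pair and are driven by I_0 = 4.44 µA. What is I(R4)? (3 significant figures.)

I ≈ 0.165 µA

Total conductance ΣG = 1/58.8 + 1/2.85 + 1/4.48 + 1/42.9 + 1/85.8 = 0.6261 (units of 1/MΩ).
Current divider: I(R4) = I_0 · G_k/ΣG = 4.44 × (0.02331/0.6261) = 4.44 × 0.03723 = 0.1653 µA.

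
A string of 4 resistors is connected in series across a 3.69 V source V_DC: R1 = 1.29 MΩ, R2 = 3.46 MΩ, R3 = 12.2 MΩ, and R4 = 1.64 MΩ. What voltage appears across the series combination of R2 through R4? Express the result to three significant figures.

Series total: ΣR = 1.29 + 3.46 + 12.2 + 1.64 = 18.59 MΩ.
R_{R2..R4} = 3.46 + 12.2 + 1.64 = 17.30 MΩ.
V = V_DC · R/ΣR = 3.69 × 0.9306 = 3.434 V.

V ≈ 3.43 V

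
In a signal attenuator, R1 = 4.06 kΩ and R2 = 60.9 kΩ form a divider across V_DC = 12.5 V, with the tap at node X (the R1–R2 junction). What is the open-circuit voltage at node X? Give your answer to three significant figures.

V_th ≈ 11.7 V

V_th is the unloaded tap voltage: V_DC · R2/(R1+R2) = 12.5 × 0.9375 = 11.72 V.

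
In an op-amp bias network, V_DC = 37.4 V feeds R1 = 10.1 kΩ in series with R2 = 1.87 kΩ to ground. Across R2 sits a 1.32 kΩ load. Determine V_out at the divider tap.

V_out ≈ 2.66 V

First combine the lower leg with the load: R2 ‖ R_L = 0.7738 kΩ.
Voltage divider with the loaded lower leg: V_out = 37.4 × 0.7738/(10.1 + 0.7738) = 37.4 × 0.07116 = 2.661 V.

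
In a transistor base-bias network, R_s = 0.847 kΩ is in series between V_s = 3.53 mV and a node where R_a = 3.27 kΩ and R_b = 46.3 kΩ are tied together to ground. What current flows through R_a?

Parallel bank: R_p = 1/(1/3.27 + 1/46.3) = 3.054 kΩ.
Node voltage V_A = V_s · R_p/(R_s + R_p) = 3.53 × 0.7829 = 2.764 mV.
I(R_a) = V_A / R_a = 2.764/3.27 = 0.8451 µA.
(Check via current divider: I_total = 0.9048 µA; share G_k/ΣG = 0.9340 → same result.)

I ≈ 0.845 µA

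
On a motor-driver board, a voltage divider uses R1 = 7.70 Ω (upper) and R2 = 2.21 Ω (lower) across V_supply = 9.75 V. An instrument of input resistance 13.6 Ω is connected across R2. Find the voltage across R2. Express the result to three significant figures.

The load sits in parallel with R2, giving an effective lower resistance R2' = R2·R_L/(R2+R_L) = 1.901 Ω.
Voltage divider with the loaded lower leg: V_out = 9.75 × 1.901/(7.70 + 1.901) = 9.75 × 0.1980 = 1.931 V.

V_out ≈ 1.93 V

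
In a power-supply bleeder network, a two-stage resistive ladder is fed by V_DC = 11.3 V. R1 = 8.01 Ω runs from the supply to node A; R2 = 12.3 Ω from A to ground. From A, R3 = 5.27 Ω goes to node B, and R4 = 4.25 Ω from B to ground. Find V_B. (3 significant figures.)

V_B ≈ 2.02 V

Node A sees R2 in parallel with the series input of stage 2, R3 + R4 = 9.520 Ω.
R2 ‖ (R3+R4) = 5.366 Ω.
V_A = 11.3 × 5.366/(8.01 + 5.366) = 4.533 V.
V_B = V_A × 0.4464 = 2.024 V.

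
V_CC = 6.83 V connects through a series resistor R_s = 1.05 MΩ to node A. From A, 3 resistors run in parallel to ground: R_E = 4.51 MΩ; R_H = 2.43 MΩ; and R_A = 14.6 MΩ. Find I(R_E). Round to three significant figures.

I ≈ 0.872 µA

Equivalent of the parallel group: R_p = 1.425 MΩ.
V_A by voltage divider: V_A = 6.83 × 1.425/(1.05 + 1.425) = 3.932 V.
I(R_E) = V_A / R_E = 3.932/4.51 = 0.8719 µA.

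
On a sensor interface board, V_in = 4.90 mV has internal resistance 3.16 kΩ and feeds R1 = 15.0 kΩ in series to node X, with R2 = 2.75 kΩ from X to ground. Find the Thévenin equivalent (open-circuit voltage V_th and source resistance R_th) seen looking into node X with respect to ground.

V_th ≈ 0.644 mV, R_th ≈ 2.39 kΩ

R1' = 3.16 + 15.0 = 18.16 kΩ (source resistance + R1).
Open-circuit (no load on X): V_th = V_in · R2/(R1' + R2) = 4.90 × 2.75/(18.16 + 2.75) = 0.6444 mV.
Zeroing V_in shorts the top of R1' to ground, so R_th = R1' ‖ R2 = 2.388 kΩ.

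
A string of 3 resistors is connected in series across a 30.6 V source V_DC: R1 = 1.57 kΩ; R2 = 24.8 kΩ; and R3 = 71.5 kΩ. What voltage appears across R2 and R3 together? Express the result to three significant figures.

ΣR = 1.57 + 24.8 + 71.5 = 97.87 kΩ.
R_{R2..R3} = 24.8 + 71.5 = 96.30 kΩ.
V = V_DC · R/ΣR = 30.6 × 0.9840 = 30.11 V.

V ≈ 30.1 V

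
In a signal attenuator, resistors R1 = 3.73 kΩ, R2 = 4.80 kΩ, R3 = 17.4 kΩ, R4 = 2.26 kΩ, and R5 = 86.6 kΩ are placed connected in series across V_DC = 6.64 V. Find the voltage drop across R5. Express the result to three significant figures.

ΣR = 3.73 + 4.80 + 17.4 + 2.26 + 86.6 = 114.8 kΩ.
Voltage divider: V = V_DC · (86.60 / 114.8) = 6.64 × 0.7544 = 5.009 V.

V ≈ 5.01 V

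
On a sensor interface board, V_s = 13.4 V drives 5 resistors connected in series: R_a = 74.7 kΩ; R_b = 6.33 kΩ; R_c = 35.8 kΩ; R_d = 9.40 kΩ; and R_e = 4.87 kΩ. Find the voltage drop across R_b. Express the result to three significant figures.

V ≈ 0.647 V

Series total: ΣR = 74.7 + 6.33 + 35.8 + 9.40 + 4.87 = 131.1 kΩ.
V = V_s · R/ΣR = 13.4 × 0.04828 = 0.6470 V.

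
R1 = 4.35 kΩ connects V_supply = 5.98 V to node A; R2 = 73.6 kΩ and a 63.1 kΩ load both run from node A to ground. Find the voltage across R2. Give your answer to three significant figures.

V_out ≈ 5.30 V

First combine the lower leg with the load: R2 ‖ R_L = 33.97 kΩ.
Now apply the divider: V_out = 5.98 × 0.8865 = 5.301 V.
(Unloaded it would be 5.65 V; the load pulls it down.)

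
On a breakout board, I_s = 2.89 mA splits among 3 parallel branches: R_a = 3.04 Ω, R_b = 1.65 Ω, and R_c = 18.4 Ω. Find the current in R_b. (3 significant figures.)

Total conductance ΣG = 1/3.04 + 1/1.65 + 1/18.4 = 0.9894 (units of 1/Ω).
By the current-divider rule, I = I_s · G_k/ΣG = 2.89 × 0.6126 = 1.770 mA.

I ≈ 1.77 mA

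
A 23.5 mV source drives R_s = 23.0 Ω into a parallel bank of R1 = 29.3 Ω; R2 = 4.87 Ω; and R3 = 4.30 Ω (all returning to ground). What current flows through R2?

Equivalent of the parallel group: R_p = 2.119 Ω.
Node voltage V_A = V_s · R_p/(R_s + R_p) = 23.5 × 0.08434 = 1.982 mV.
I(R2) = V_A / R2 = 1.982/4.87 = 0.4070 mA.

I ≈ 0.407 mA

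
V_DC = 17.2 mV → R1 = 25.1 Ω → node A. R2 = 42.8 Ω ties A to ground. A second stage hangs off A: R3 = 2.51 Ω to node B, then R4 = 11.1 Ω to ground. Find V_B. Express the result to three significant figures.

V_B ≈ 4.09 mV

The second stage (R3 + R4 = 13.61 Ω) loads node A in parallel with R2.
R2 ‖ (R3+R4) = 10.33 Ω.
First divider: V_A = V_DC · 10.33/(25.1 + 10.33) = 5.014 mV.
Then the unloaded second divider: V_B = V_A × R4/(R3+R4) = 5.014 × 0.8156 = 4.089 mV.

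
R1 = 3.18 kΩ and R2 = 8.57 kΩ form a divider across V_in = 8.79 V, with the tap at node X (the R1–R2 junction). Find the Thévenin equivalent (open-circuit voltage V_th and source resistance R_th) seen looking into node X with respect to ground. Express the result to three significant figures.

Open-circuit (no load on X): V_th = V_in · R2/(R1 + R2) = 8.79 × 8.57/(3.180 + 8.57) = 6.411 V.
With V_in suppressed (replaced by a short), R_th = R1 ‖ R2 = (3.180 × 8.57)/(3.180 + 8.57) = 2.319 kΩ.

V_th ≈ 6.41 V, R_th ≈ 2.32 kΩ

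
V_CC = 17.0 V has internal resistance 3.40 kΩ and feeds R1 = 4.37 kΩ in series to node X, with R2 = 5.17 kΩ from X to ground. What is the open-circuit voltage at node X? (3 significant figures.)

V_th ≈ 6.79 V

R1' = 3.40 + 4.37 = 7.770 kΩ (source resistance + R1).
V_th is the unloaded tap voltage: V_CC · R2/(R1'+R2) = 17.0 × 0.3995 = 6.792 V.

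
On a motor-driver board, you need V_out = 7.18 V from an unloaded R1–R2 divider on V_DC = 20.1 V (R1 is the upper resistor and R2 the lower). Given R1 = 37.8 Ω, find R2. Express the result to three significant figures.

The divider ratio is R2/(R1+R2) = 7.18/20.1 = 0.3572.
R2 = R1 · 0.3572/(1 − 0.3572) = 21.01 Ω.

R2 ≈ 21.0 Ω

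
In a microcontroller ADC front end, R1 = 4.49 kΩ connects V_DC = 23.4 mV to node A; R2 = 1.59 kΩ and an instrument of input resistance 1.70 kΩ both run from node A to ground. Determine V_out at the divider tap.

R2 ‖ R_L = (1.59 × 1.70)/(1.59 + 1.70) = 0.8216 kΩ.
Now apply the divider: V_out = 23.4 × 0.1547 = 3.619 mV.

V_out ≈ 3.62 mV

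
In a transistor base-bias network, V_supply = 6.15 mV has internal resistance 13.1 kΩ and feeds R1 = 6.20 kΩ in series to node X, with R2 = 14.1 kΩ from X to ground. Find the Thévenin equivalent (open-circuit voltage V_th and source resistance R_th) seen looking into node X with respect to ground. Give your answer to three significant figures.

V_th ≈ 2.60 mV, R_th ≈ 8.15 kΩ

R1' = 13.1 + 6.20 = 19.30 kΩ (source resistance + R1).
Open-circuit (no load on X): V_th = V_supply · R2/(R1' + R2) = 6.15 × 14.1/(19.30 + 14.1) = 2.596 mV.
Looking into X with the source shorted: R_th = R1'·R2/(R1'+R2) = 19.30 × 14.1/33.40 = 8.148 kΩ.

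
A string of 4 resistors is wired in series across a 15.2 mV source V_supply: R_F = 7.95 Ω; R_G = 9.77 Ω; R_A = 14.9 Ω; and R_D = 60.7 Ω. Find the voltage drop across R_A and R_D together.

V ≈ 12.3 mV

Series total: ΣR = 7.95 + 9.77 + 14.9 + 60.7 = 93.32 Ω.
R_{R_A..R_D} = 14.9 + 60.7 = 75.60 Ω.
V = V_supply · R/ΣR = 15.2 × 0.8101 = 12.31 mV.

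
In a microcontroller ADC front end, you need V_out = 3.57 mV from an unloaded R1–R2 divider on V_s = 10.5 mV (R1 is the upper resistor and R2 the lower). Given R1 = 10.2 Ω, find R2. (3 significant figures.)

Required fraction k = V_out/V_s = 0.3400.
R2 = R1 · 0.3400/(1 − 0.3400) = 5.255 Ω.

R2 ≈ 5.25 Ω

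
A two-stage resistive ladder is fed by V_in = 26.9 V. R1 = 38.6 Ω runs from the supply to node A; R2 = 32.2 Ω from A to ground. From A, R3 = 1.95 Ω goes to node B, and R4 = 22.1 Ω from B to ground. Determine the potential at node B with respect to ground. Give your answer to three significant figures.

V_B ≈ 6.50 V

Looking into the second stage from A: R3 + R4 = 24.05 Ω appears in parallel with R2.
R2 ‖ (R3+R4) = 13.77 Ω.
First divider: V_A = V_in · 13.77/(38.6 + 13.77) = 7.072 V.
V_B = V_A × 0.9189 = 6.499 V.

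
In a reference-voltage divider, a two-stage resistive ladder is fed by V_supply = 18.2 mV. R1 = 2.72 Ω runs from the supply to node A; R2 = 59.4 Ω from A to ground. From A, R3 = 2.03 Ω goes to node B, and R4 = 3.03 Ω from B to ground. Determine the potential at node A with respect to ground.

Looking into the second stage from A: R3 + R4 = 5.060 Ω appears in parallel with R2.
Effective lower resistance at A: R2 ‖ 5.060 = 4.663 Ω.
First divider: V_A = V_supply · 4.663/(2.72 + 4.663) = 11.49 mV.

V_A ≈ 11.5 mV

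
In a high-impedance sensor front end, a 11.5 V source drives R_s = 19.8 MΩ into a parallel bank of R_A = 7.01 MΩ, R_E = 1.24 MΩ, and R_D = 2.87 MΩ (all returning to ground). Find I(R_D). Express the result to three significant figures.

Parallel bank: R_p = 1/(1/7.01 + 1/1.24 + 1/2.87) = 0.7707 MΩ.
Node voltage V_A = V_supply · R_p/(R_s + R_p) = 11.5 × 0.03747 = 0.4309 V.
Branch current I = V_A/R_D = 0.4309/2.87 = 0.1501 µA.
(Check via current divider: I_total = 0.5590 µA; share G_k/ΣG = 0.2685 → same result.)

I ≈ 0.150 µA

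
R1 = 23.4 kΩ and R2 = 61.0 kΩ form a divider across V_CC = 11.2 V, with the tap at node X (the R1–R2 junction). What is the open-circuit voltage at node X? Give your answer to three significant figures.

V_th ≈ 8.09 V

V_th is the unloaded tap voltage: V_CC · R2/(R1+R2) = 11.2 × 0.7227 = 8.095 V.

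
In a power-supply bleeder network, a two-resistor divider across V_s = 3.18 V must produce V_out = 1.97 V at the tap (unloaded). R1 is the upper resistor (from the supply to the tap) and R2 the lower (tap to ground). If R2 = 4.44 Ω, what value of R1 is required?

Required fraction k = V_out/V_s = 0.6195.
So R1 = R2 · (V_s/V_out − 1) = 4.44 × (3.18/1.97 − 1) = 4.44 × 0.6142 = 2.727 Ω.

R1 ≈ 2.73 Ω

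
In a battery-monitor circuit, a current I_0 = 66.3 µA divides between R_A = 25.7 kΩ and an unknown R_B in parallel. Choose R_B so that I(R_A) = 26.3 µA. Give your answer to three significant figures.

Two-branch current divider: I_A = I_0 · R_B/(R_A + R_B).
26.3/66.3 = R_B/(R_A + R_B) → R_B = R_A · (0.3967)/(1 − 0.3967) = 25.7 × 0.6575 = 16.90 kΩ.

R_B ≈ 16.9 kΩ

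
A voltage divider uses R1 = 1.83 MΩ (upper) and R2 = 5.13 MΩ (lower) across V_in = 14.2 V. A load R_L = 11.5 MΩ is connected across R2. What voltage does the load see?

First combine the lower leg with the load: R2 ‖ R_L = 3.548 MΩ.
Voltage divider with the loaded lower leg: V_out = 14.2 × 3.548/(1.83 + 3.548) = 14.2 × 0.6597 = 9.368 V.
(Unloaded it would be 10.5 V; the load pulls it down.)

V_out ≈ 9.37 V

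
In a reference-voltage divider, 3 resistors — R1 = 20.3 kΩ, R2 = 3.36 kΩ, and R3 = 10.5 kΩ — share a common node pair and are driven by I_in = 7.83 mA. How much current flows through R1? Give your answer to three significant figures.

I ≈ 0.872 mA

Conductances: ΣG = 1/20.3 + 1/3.36 + 1/10.5 = 0.4421 (1/kΩ).
By the current-divider rule, I = I_in · G_k/ΣG = 7.83 × 0.1114 = 0.8724 mA.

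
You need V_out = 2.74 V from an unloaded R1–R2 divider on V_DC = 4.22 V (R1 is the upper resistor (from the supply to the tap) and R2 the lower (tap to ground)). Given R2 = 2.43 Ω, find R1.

The divider ratio is R2/(R1+R2) = 2.74/4.22 = 0.6493.
R1 = R2·(1/k − 1) = 2.43 × 0.5401 = 1.313 Ω.

R1 ≈ 1.31 Ω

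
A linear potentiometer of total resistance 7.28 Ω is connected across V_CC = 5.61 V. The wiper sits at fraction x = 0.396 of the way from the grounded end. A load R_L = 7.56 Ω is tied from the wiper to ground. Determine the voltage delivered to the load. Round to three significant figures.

Lower segment x·R_p = 2.883 Ω; upper segment (1−x)·R_p = 4.397 Ω.
R_L loads the lower segment: effective lower R = 2.087 Ω.
Loaded-divider output: V_out = 5.61 × 0.3219 = 1.806 V.

V_out ≈ 1.81 V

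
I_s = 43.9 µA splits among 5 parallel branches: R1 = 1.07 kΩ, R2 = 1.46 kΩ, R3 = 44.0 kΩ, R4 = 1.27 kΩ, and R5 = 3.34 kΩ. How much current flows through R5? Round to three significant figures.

Total conductance ΣG = 1/1.07 + 1/1.46 + 1/44.0 + 1/1.27 + 1/3.34 = 2.729 (units of 1/kΩ).
R5 takes the fraction G_k/ΣG = 0.2994/2.729 = 0.1097, so I = 43.9 × 0.1097 = 4.816 µA.

I ≈ 4.82 µA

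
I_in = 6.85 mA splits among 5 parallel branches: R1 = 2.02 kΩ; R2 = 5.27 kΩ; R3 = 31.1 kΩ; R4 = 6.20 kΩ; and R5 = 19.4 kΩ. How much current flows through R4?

I ≈ 1.19 mA

Conductances: ΣG = 1/2.02 + 1/5.27 + 1/31.1 + 1/6.20 + 1/19.4 = 0.9298 (1/kΩ).
Current divider: I(R4) = I_in · G_k/ΣG = 6.85 × (0.1613/0.9298) = 6.85 × 0.1735 = 1.188 mA.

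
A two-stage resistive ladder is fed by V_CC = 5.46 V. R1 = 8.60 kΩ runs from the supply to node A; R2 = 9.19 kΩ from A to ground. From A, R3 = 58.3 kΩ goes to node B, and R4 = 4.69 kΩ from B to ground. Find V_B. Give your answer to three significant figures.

V_B ≈ 0.196 V

The second stage (R3 + R4 = 62.99 kΩ) loads node A in parallel with R2.
R2 ‖ (R3+R4) = 8.020 kΩ.
V_A = 5.46 × 8.020/(8.60 + 8.020) = 2.635 V.
V_B = V_A × 0.07446 = 0.1962 V.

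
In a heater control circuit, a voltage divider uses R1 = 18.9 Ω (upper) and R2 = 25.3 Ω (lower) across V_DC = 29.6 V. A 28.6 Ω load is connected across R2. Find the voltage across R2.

V_out ≈ 12.3 V

First combine the lower leg with the load: R2 ‖ R_L = 13.42 Ω.
Now apply the divider: V_out = 29.6 × 0.4153 = 12.29 V.
(Unloaded it would be 16.9 V; the load pulls it down.)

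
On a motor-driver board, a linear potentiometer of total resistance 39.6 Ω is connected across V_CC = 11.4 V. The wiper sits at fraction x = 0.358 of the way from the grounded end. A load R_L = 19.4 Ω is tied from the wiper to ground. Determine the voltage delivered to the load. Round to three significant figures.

The pot divides into 25.42 Ω above the wiper and 14.18 Ω below.
Lower segment in parallel with the load: 14.18 ‖ 19.4 = 8.191 Ω.
V_out = 11.4 × 8.191/(25.42 + 8.191) = 2.778 V.
(Unloaded: V_out = x·V_CC = 4.08 V.)

V_out ≈ 2.78 V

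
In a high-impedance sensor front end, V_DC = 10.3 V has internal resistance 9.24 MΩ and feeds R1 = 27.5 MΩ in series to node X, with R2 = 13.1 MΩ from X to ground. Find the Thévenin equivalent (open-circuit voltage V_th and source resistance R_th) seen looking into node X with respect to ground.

R1' = 9.24 + 27.5 = 36.74 MΩ (source resistance + R1).
Open-circuit (no load on X): V_th = V_DC · R2/(R1' + R2) = 10.3 × 13.1/(36.74 + 13.1) = 2.707 V.
With V_DC suppressed (replaced by a short), R_th = R1' ‖ R2 = (36.74 × 13.1)/(36.74 + 13.1) = 9.657 MΩ.

V_th ≈ 2.71 V, R_th ≈ 9.66 MΩ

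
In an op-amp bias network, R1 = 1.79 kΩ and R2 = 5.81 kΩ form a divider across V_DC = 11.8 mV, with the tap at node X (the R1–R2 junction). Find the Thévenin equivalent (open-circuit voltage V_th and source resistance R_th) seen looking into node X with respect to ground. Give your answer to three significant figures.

Open-circuit (no load on X): V_th = V_DC · R2/(R1 + R2) = 11.8 × 5.81/(1.790 + 5.81) = 9.021 mV.
Zeroing V_DC shorts the top of R1 to ground, so R_th = R1 ‖ R2 = 1.368 kΩ.

V_th ≈ 9.02 mV, R_th ≈ 1.37 kΩ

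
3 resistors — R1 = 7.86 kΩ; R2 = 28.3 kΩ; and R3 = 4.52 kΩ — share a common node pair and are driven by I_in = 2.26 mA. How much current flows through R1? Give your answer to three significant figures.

I ≈ 0.749 mA

Total conductance ΣG = 1/7.86 + 1/28.3 + 1/4.52 = 0.3838 (units of 1/kΩ).
R1 takes the fraction G_k/ΣG = 0.1272/0.3838 = 0.3315, so I = 2.26 × 0.3315 = 0.7492 mA.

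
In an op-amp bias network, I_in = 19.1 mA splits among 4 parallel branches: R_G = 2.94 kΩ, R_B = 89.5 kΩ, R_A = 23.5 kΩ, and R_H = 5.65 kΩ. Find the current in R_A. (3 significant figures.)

ΣG = 1/2.94 + 1/89.5 + 1/23.5 + 1/5.65 = 0.5709.
By the current-divider rule, I = I_in · G_k/ΣG = 19.1 × 0.07454 = 1.424 mA.

I ≈ 1.42 mA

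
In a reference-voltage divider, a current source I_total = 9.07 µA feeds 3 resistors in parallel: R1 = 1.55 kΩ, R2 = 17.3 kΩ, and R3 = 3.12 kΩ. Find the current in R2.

I ≈ 0.512 µA

ΣG = 1/1.55 + 1/17.3 + 1/3.12 = 1.023.
Current divider: I(R2) = I_total · G_k/ΣG = 9.07 × (0.05780/1.023) = 9.07 × 0.05648 = 0.5123 µA.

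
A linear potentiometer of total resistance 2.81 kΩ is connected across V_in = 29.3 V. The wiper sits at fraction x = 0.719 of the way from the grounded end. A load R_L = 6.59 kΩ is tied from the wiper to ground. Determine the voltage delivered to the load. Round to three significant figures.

The pot divides into 0.7896 kΩ above the wiper and 2.020 kΩ below.
Lower segment in parallel with the load: 2.020 ‖ 6.59 = 1.546 kΩ.
Loaded-divider output: V_out = 29.3 × 0.6620 = 19.40 V.

V_out ≈ 19.4 V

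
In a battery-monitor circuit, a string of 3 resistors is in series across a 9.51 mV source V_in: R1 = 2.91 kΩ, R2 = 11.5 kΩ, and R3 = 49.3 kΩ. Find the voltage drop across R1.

ΣR = 2.91 + 11.5 + 49.3 = 63.71 kΩ.
Voltage divider: V = V_in · (2.910 / 63.71) = 9.51 × 0.04568 = 0.4344 mV.

V ≈ 0.434 mV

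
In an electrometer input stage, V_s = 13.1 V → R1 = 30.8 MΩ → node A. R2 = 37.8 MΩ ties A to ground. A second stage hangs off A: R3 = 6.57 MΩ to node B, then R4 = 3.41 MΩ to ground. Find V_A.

V_A ≈ 2.67 V

Looking into the second stage from A: R3 + R4 = 9.980 MΩ appears in parallel with R2.
R2 ‖ (R3+R4) = 7.895 MΩ.
V_A = 13.1 × 7.895/(30.8 + 7.895) = 2.673 V.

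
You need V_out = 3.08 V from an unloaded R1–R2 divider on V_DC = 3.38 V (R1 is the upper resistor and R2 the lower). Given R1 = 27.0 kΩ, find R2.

Required fraction k = V_out/V_DC = 0.9112.
So R2 = R1 · V_out/(V_DC − V_out) = 27.0 × 3.08/(3.38 − 3.08) = 27.0 × 10.27 = 277.2 kΩ.

R2 ≈ 277 kΩ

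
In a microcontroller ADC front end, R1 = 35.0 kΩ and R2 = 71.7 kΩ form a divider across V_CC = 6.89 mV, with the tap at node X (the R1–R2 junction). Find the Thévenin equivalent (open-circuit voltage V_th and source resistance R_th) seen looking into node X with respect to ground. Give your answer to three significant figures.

With X open, the divider is unloaded: V_th = 6.89 × 71.7/106.7 = 4.630 mV.
With V_CC suppressed (replaced by a short), R_th = R1 ‖ R2 = (35.00 × 71.7)/(35.00 + 71.7) = 23.52 kΩ.

V_th ≈ 4.63 mV, R_th ≈ 23.5 kΩ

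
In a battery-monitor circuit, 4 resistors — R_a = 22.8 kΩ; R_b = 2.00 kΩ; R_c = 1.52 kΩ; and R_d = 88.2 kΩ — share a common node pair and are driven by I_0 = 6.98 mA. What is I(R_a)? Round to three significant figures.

I ≈ 0.252 mA

ΣG = 1/22.8 + 1/2.00 + 1/1.52 + 1/88.2 = 1.213.
R_a takes the fraction G_k/ΣG = 0.04386/1.213 = 0.03616, so I = 6.98 × 0.03616 = 0.2524 mA.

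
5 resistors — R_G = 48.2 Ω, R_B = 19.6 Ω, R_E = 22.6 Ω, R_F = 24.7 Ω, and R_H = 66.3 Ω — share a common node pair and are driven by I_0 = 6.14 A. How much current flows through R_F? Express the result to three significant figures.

Conductances: ΣG = 1/48.2 + 1/19.6 + 1/22.6 + 1/24.7 + 1/66.3 = 0.1716 (1/Ω).
Current divider: I(R_F) = I_0 · G_k/ΣG = 6.14 × (0.04049/0.1716) = 6.14 × 0.2360 = 1.449 A.

I ≈ 1.45 A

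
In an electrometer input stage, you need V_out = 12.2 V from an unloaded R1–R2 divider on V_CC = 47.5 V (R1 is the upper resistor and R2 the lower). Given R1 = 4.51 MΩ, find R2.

The divider ratio is R2/(R1+R2) = 12.2/47.5 = 0.2568.
So R2 = R1 · V_out/(V_CC − V_out) = 4.51 × 12.2/(47.5 − 12.2) = 4.51 × 0.3456 = 1.559 MΩ.

R2 ≈ 1.56 MΩ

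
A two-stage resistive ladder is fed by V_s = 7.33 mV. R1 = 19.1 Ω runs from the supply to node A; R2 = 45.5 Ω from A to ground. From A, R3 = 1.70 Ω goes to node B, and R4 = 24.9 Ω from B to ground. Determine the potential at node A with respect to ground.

V_A ≈ 3.43 mV

The second stage (R3 + R4 = 26.60 Ω) loads node A in parallel with R2.
Effective lower resistance at A: R2 ‖ 26.60 = 16.79 Ω.
V_A = 7.33 × 16.79/(19.1 + 16.79) = 3.429 mV.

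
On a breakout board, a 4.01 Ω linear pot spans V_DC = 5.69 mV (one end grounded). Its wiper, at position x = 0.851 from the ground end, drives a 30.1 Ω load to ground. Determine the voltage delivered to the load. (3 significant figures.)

V_out ≈ 4.76 mV

The pot divides into 0.5975 Ω above the wiper and 3.413 Ω below.
R_L loads the lower segment: effective lower R = 3.065 Ω.
Then V_out = V_DC · 3.065/(0.5975 + 3.065) = 4.762 mV.
(Unloaded: V_out = x·V_DC = 4.84 mV.)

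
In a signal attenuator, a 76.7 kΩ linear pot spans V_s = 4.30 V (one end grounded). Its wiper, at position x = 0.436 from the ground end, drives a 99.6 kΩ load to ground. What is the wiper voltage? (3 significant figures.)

V_out ≈ 1.58 V

The pot divides into 43.26 kΩ above the wiper and 33.44 kΩ below.
R_L loads the lower segment: effective lower R = 25.04 kΩ.
Then V_out = V_s · 25.04/(43.26 + 25.04) = 1.576 V.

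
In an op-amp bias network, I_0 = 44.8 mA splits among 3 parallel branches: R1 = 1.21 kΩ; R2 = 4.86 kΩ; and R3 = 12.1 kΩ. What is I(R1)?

I ≈ 33.2 mA

Conductances: ΣG = 1/1.21 + 1/4.86 + 1/12.1 = 1.115 (1/kΩ).
R1 takes the fraction G_k/ΣG = 0.8264/1.115 = 0.7413, so I = 44.8 × 0.7413 = 33.21 mA.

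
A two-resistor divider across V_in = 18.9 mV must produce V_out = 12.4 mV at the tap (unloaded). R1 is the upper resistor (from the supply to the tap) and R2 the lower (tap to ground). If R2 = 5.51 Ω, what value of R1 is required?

R1 ≈ 2.89 Ω

Required fraction k = V_out/V_in = 0.6561.
So R1 = R2 · (V_in/V_out − 1) = 5.51 × (18.9/12.4 − 1) = 5.51 × 0.5242 = 2.888 Ω.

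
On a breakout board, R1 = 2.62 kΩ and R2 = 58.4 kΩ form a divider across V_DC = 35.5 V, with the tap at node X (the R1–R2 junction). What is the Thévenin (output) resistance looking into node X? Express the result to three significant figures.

Looking into X with the source shorted: R_th = R1·R2/(R1+R2) = 2.620 × 58.4/61.02 = 2.508 kΩ.

R_th ≈ 2.51 kΩ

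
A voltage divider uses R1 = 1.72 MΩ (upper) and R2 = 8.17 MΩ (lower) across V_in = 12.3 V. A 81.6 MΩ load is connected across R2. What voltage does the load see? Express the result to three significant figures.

First combine the lower leg with the load: R2 ‖ R_L = 7.426 MΩ.
Voltage divider with the loaded lower leg: V_out = 12.3 × 7.426/(1.72 + 7.426) = 12.3 × 0.8119 = 9.987 V.

V_out ≈ 9.99 V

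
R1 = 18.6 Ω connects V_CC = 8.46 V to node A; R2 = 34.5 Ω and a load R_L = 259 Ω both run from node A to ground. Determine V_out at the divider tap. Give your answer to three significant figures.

R2 ‖ R_L = (34.5 × 259)/(34.5 + 259) = 30.44 Ω.
Now apply the divider: V_out = 8.46 × 0.6208 = 5.252 V.
(Unloaded it would be 5.50 V; the load pulls it down.)

V_out ≈ 5.25 V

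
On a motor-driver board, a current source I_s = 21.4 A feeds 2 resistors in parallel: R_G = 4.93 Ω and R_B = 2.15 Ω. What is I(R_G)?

I ≈ 6.50 A

Two-branch current divider: I_k = I_s · R_other/(R_1 + R_2).
So I = 21.4 × 2.15/7.080 = 6.499 A.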